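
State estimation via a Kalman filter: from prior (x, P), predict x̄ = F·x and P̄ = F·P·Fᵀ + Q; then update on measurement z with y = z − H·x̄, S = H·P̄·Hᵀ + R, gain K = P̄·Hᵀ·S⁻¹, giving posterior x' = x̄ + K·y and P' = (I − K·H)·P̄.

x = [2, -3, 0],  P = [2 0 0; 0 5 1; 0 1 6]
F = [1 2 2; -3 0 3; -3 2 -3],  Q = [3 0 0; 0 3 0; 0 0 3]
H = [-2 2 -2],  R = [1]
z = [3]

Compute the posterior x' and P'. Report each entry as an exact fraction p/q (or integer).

x' = [-862/207, -88/9, -4426/621]
P' = [3929/69 104/3 -4612/207; 104/3 133/3 86/9; -4612/207 86/9 19859/621]

x̄ = F·x = [-4, -6, -12]
P̄ = F·P·Fᵀ + Q = [57 36 -24; 36 75 -30; -24 -30 83]
y = z − H·x̄ = [-17]
S = H·P̄·Hᵀ + R = [621]
K = P̄·Hᵀ·S⁻¹ = [2/207; 2/9; -178/621]
x' = x̄ + K·y = [-862/207, -88/9, -4426/621]
P' = (I − K·H)·P̄ = [3929/69 104/3 -4612/207; 104/3 133/3 86/9; -4612/207 86/9 19859/621]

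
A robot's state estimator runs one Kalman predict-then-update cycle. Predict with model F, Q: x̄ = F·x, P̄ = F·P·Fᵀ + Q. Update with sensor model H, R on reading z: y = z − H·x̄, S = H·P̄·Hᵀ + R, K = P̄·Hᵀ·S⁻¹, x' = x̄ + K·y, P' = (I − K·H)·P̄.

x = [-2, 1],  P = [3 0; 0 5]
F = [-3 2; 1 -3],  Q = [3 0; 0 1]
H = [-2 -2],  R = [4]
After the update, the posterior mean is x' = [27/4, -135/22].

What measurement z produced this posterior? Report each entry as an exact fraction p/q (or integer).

x̄ = F·x = [8, -5]
P̄ = F·P·Fᵀ + Q = [50 -39; -39 49]
S = H·P̄·Hᵀ + R = [88]
K = P̄·Hᵀ·S⁻¹ = [-1/4; -5/22]
x' − x̄ = [-5/4, -25/22] = K·y
y = (KᵀK)⁻¹·Kᵀ·(x' − x̄) = [5]
z = y + H·x̄ = [5] + [-6] = [-1]

z = [-1]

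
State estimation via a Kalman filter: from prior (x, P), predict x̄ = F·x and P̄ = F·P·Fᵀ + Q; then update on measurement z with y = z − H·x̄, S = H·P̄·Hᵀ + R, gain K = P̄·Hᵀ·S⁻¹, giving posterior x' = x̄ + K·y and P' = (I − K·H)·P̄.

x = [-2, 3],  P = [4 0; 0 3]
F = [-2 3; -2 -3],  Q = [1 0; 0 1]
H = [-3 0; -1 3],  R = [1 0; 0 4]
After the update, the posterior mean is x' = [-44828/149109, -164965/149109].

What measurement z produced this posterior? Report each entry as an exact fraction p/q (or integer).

x̄ = F·x = [13, -5]
P̄ = F·P·Fᵀ + Q = [44 -11; -11 44]
S = H·P̄·Hᵀ + R = [397 231; 231 510]
K = P̄·Hᵀ·S⁻¹ = [-16511/49703 -77/149109; -5401/49703 49148/149109]
x' − x̄ = [-1983245/149109, 580580/149109] = K·y
y = (KᵀK)⁻¹·Kᵀ·(x' − x̄) = [40, 25]
z = y + H·x̄ = [40, 25] + [-39, -28] = [1, -3]

z = [1, -3]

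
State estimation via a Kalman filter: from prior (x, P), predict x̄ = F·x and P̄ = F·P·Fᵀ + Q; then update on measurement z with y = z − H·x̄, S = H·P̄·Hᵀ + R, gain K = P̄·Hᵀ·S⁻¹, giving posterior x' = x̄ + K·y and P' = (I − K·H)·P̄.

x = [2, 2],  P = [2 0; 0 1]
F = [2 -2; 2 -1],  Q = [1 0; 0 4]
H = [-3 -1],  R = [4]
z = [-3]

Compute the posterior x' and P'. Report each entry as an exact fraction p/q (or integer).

x' = [49/194, 431/194]
P' = [121/194 -167/194; -167/194 673/194]

x̄ = F·x = [0, 2]
P̄ = F·P·Fᵀ + Q = [13 10; 10 13]
y = z − H·x̄ = [-1]
S = H·P̄·Hᵀ + R = [194]
K = P̄·Hᵀ·S⁻¹ = [-49/194; -43/194]
x' = x̄ + K·y = [49/194, 431/194]
P' = (I − K·H)·P̄ = [121/194 -167/194; -167/194 673/194]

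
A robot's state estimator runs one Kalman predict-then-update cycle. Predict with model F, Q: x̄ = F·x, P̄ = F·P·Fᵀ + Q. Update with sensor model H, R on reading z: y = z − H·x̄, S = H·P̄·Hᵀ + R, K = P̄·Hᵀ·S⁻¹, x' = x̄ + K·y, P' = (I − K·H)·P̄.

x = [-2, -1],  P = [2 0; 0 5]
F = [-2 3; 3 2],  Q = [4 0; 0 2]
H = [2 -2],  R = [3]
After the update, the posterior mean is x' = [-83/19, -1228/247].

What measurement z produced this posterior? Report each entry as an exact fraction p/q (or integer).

x̄ = F·x = [1, -8]
P̄ = F·P·Fᵀ + Q = [57 18; 18 40]
S = H·P̄·Hᵀ + R = [247]
K = P̄·Hᵀ·S⁻¹ = [6/19; -44/247]
x' − x̄ = [-102/19, 748/247] = K·y
y = (KᵀK)⁻¹·Kᵀ·(x' − x̄) = [-17]
z = y + H·x̄ = [-17] + [18] = [1]

z = [1]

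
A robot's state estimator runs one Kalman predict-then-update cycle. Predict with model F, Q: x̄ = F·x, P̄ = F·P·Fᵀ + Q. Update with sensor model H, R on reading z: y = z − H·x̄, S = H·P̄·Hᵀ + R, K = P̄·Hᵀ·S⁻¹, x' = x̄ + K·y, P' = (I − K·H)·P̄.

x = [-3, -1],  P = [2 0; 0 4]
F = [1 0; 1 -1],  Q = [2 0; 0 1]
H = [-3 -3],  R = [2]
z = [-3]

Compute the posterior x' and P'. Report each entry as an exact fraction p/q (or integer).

x' = [-87/137, 212/137]
P' = [224/137 -212/137; -212/137 230/137]

x̄ = F·x = [-3, -2]
P̄ = F·P·Fᵀ + Q = [4 2; 2 7]
y = z − H·x̄ = [-18]
S = H·P̄·Hᵀ + R = [137]
K = P̄·Hᵀ·S⁻¹ = [-18/137; -27/137]
x' = x̄ + K·y = [-87/137, 212/137]
P' = (I − K·H)·P̄ = [224/137 -212/137; -212/137 230/137]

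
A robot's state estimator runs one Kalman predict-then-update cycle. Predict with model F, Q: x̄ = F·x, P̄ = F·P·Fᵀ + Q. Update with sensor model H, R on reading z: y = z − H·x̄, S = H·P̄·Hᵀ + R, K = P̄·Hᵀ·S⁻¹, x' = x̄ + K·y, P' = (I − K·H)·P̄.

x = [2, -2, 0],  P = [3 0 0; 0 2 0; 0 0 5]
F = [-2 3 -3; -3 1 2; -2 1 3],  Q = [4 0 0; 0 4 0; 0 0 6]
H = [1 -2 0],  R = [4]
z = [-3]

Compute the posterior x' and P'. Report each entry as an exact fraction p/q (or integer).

x̄ = F·x = [-10, -8, -6]
P̄ = F·P·Fᵀ + Q = [79 -6 -27; -6 53 50; -27 50 65]
y = z − H·x̄ = [-9]
S = H·P̄·Hᵀ + R = [319]
K = P̄·Hᵀ·S⁻¹ = [91/319; -112/319; -127/319]
x' = x̄ + K·y = [-4009/319, -1544/319, -771/319]
P' = (I − K·H)·P̄ = [16920/319 8278/319 2944/319; 8278/319 4363/319 1726/319; 2944/319 1726/319 4606/319]

x' = [-4009/319, -1544/319, -771/319]
P' = [16920/319 8278/319 2944/319; 8278/319 4363/319 1726/319; 2944/319 1726/319 4606/319]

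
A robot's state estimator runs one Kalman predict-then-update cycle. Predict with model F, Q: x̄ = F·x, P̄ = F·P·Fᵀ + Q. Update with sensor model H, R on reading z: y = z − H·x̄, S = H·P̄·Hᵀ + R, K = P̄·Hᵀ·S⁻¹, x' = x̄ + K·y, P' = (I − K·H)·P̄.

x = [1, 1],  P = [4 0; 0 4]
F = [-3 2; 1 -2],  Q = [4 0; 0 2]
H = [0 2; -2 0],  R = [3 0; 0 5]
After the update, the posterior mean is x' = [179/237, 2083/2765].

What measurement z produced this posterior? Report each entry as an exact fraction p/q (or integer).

z = [2, -2]

x̄ = F·x = [-1, -1]
P̄ = F·P·Fᵀ + Q = [56 -28; -28 22]
S = H·P̄·Hᵀ + R = [91 112; 112 229]
K = P̄·Hᵀ·S⁻¹ = [-8/237 -112/237; 1268/2765 8/395]
x' − x̄ = [416/237, 4848/2765] = K·y
y = (KᵀK)⁻¹·Kᵀ·(x' − x̄) = [4, -4]
z = y + H·x̄ = [4, -4] + [-2, 2] = [2, -2]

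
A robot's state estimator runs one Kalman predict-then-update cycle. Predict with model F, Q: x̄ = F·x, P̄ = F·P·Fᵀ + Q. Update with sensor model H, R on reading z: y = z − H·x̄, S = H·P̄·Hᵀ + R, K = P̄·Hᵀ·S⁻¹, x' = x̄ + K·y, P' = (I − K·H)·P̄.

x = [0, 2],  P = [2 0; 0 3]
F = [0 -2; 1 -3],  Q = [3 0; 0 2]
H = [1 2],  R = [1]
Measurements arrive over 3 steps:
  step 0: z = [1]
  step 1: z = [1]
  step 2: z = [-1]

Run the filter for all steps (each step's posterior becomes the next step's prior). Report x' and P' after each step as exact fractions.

step 0: x̄ = F·x = [-4, -6]
step 0: P̄ = F·P·Fᵀ + Q = [15 18; 18 31]
step 0: y = z − H·x̄ = [17]
step 0: S = H·P̄·Hᵀ + R = [212]
step 0: K = P̄·Hᵀ·S⁻¹ = [51/212; 20/53]
step 0: x' = x̄ + K·y = [19/212, 22/53]
step 0: P' = (I − K·H)·P̄ = [579/212 -66/53; -66/53 43/53]
step 1: x̄ = F·x = [-44/53, -245/212]
step 1: P̄ = F·P·Fᵀ + Q = [331/53 390/53; 390/53 4135/212]
step 1: y = z − H·x̄ = [439/106]
step 1: S = H·P̄·Hᵀ + R = [6079/53]
step 1: K = P̄·Hᵀ·S⁻¹ = [1111/6079; 4915/12158]
step 1: x' = x̄ + K·y = [-891/12158, 6305/12158]
step 1: P' = (I − K·H)·P̄ = [14676/6079 -13565/12158; -13565/12158 4620/6079]
step 2: x̄ = F·x = [-6305/6079, -9903/6079]
step 2: P̄ = F·P·Fᵀ + Q = [36717/6079 41285/6079; 41285/6079 109109/6079]
step 2: y = z − H·x̄ = [20032/6079]
step 2: S = H·P̄·Hᵀ + R = [644372/6079]
step 2: K = P̄·Hᵀ·S⁻¹ = [119287/644372; 259503/644372]
step 2: x' = x̄ + K·y = [-68811/161093, -48645/161093]
step 2: P' = (I − K·H)·P̄ = [1551245/644372 -715979/644372; -715979/644372 487741/644372]

step 0: x' = [19/212, 22/53], P' = [579/212 -66/53; -66/53 43/53]
step 1: x' = [-891/12158, 6305/12158], P' = [14676/6079 -13565/12158; -13565/12158 4620/6079]
step 2: x' = [-68811/161093, -48645/161093], P' = [1551245/644372 -715979/644372; -715979/644372 487741/644372]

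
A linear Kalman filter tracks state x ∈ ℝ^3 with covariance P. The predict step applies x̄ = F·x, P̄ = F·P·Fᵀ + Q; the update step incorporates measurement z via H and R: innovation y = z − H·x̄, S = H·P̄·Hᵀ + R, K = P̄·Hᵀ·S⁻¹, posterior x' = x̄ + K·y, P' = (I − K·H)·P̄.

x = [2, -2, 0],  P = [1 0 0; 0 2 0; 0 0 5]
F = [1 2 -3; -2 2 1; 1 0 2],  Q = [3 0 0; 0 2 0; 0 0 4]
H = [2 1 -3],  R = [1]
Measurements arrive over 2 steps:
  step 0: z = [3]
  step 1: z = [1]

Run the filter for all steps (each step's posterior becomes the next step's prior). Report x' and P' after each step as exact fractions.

step 0: x' = [2558/737, -6379/737, -1151/737], P' = [5145/737 -2217/737 2627/737; -2217/737 13474/737 3021/737; 2627/737 3021/737 2800/737]
step 1: x' = [-788503/381089, -5112085/381089, -2351056/381089], P' = [7875627/762178 15021035/762178 5109218/381089; 15021035/762178 44548803/762178 12397693/381089; 5109218/381089 12397693/381089 7556641/381089]

step 0: x̄ = F·x = [-2, -8, 2]
step 0: P̄ = F·P·Fᵀ + Q = [57 -9 -29; -9 19 8; -29 8 25]
step 0: y = z − H·x̄ = [21]
step 0: S = H·P̄·Hᵀ + R = [737]
step 0: K = P̄·Hᵀ·S⁻¹ = [192/737; -23/737; -125/737]
step 0: x' = x̄ + K·y = [2558/737, -6379/737, -1151/737]
step 0: P' = (I − K·H)·P̄ = [5145/737 -2217/737 2627/737; -2217/737 13474/737 3021/737; 2627/737 3021/737 2800/737]
step 1: x̄ = F·x = [-6747/737, -19025/737, 256/737]
step 1: P̄ = F·P·Fᵀ + Q = [25570/737 45945/737 -6632/737; 45945/737 98062/737 -4921/737; -6632/737 -4921/737 29801/737]
step 1: y = z − H·x̄ = [34024/737]
step 1: S = H·P̄·Hᵀ + R = [762178/737]
step 1: K = P̄·Hᵀ·S⁻¹ = [116981/762178; 204715/762178; -53794/381089]
step 1: x' = x̄ + K·y = [-788503/381089, -5112085/381089, -2351056/381089]
step 1: P' = (I − K·H)·P̄ = [7875627/762178 15021035/762178 5109218/381089; 15021035/762178 44548803/762178 12397693/381089; 5109218/381089 12397693/381089 7556641/381089]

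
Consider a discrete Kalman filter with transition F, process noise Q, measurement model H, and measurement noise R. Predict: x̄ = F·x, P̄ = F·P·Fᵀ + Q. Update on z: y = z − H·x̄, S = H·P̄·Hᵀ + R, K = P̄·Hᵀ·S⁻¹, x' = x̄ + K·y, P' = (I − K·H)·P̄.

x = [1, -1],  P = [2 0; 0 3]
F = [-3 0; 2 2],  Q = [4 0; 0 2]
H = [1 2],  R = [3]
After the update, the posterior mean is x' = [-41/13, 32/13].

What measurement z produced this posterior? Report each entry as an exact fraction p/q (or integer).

x̄ = F·x = [-3, 0]
P̄ = F·P·Fᵀ + Q = [22 -12; -12 22]
S = H·P̄·Hᵀ + R = [65]
K = P̄·Hᵀ·S⁻¹ = [-2/65; 32/65]
x' − x̄ = [-2/13, 32/13] = K·y
y = (KᵀK)⁻¹·Kᵀ·(x' − x̄) = [5]
z = y + H·x̄ = [5] + [-3] = [2]

z = [2]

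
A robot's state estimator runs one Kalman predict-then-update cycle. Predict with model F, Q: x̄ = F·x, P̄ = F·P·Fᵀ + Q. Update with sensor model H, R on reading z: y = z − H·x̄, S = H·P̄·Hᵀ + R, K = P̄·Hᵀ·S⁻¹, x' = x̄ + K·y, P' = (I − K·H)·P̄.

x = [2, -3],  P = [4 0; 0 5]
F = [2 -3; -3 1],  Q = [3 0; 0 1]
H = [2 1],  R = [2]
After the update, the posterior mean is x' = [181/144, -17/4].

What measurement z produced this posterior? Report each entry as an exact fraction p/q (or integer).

z = [-2]

x̄ = F·x = [13, -9]
P̄ = F·P·Fᵀ + Q = [64 -39; -39 42]
S = H·P̄·Hᵀ + R = [144]
K = P̄·Hᵀ·S⁻¹ = [89/144; -1/4]
x' − x̄ = [-1691/144, 19/4] = K·y
y = (KᵀK)⁻¹·Kᵀ·(x' − x̄) = [-19]
z = y + H·x̄ = [-19] + [17] = [-2]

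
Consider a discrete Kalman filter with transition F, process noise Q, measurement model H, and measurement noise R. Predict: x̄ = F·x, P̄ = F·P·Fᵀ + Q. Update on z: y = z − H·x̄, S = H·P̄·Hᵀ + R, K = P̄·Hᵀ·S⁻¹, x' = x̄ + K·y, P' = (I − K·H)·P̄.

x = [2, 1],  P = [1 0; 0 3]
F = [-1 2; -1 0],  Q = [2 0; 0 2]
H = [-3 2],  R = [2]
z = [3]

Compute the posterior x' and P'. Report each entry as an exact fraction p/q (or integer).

x̄ = F·x = [0, -2]
P̄ = F·P·Fᵀ + Q = [15 1; 1 3]
y = z − H·x̄ = [7]
S = H·P̄·Hᵀ + R = [137]
K = P̄·Hᵀ·S⁻¹ = [-43/137; 3/137]
x' = x̄ + K·y = [-301/137, -253/137]
P' = (I − K·H)·P̄ = [206/137 266/137; 266/137 402/137]

x' = [-301/137, -253/137]
P' = [206/137 266/137; 266/137 402/137]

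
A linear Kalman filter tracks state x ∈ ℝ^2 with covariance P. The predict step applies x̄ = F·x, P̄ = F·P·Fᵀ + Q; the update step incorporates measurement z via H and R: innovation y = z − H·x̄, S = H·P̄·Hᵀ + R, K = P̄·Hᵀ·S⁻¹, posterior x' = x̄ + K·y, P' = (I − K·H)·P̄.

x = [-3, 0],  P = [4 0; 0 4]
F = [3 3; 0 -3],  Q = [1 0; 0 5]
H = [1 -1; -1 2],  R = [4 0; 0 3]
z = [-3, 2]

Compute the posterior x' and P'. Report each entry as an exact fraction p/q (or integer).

x̄ = F·x = [-9, 0]
P̄ = F·P·Fᵀ + Q = [73 -36; -36 41]
y = z − H·x̄ = [6, -7]
S = H·P̄·Hᵀ + R = [190 -263; -263 384]
K = P̄·Hᵀ·S⁻¹ = [3721/3791 1117/3791; 1466/3791 2169/3791]
x' = x̄ + K·y = [-19612/3791, -6387/3791]
P' = (I − K·H)·P̄ = [33119/3791 18235/3791; 18235/3791 12371/3791]

x' = [-19612/3791, -6387/3791]
P' = [33119/3791 18235/3791; 18235/3791 12371/3791]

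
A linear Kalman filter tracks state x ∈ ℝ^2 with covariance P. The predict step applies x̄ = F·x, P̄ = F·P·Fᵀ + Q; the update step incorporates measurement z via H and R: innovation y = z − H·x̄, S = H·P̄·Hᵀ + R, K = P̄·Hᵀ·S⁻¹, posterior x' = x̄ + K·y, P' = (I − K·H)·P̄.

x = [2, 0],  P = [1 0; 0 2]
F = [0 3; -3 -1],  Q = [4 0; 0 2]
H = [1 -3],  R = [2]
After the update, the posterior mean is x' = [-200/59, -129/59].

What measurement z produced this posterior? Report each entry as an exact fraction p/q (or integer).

x̄ = F·x = [0, -6]
P̄ = F·P·Fᵀ + Q = [22 -6; -6 13]
S = H·P̄·Hᵀ + R = [177]
K = P̄·Hᵀ·S⁻¹ = [40/177; -15/59]
x' − x̄ = [-200/59, 225/59] = K·y
y = (KᵀK)⁻¹·Kᵀ·(x' − x̄) = [-15]
z = y + H·x̄ = [-15] + [18] = [3]

z = [3]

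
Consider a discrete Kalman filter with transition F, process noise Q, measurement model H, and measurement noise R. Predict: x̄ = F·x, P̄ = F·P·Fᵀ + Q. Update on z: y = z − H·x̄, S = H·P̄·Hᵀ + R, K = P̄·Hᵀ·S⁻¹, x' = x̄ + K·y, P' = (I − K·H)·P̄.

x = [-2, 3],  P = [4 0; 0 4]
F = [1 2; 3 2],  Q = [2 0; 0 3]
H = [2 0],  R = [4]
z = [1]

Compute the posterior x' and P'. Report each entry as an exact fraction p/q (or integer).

x̄ = F·x = [4, 0]
P̄ = F·P·Fᵀ + Q = [22 28; 28 55]
y = z − H·x̄ = [-7]
S = H·P̄·Hᵀ + R = [92]
K = P̄·Hᵀ·S⁻¹ = [11/23; 14/23]
x' = x̄ + K·y = [15/23, -98/23]
P' = (I − K·H)·P̄ = [22/23 28/23; 28/23 481/23]

x' = [15/23, -98/23]
P' = [22/23 28/23; 28/23 481/23]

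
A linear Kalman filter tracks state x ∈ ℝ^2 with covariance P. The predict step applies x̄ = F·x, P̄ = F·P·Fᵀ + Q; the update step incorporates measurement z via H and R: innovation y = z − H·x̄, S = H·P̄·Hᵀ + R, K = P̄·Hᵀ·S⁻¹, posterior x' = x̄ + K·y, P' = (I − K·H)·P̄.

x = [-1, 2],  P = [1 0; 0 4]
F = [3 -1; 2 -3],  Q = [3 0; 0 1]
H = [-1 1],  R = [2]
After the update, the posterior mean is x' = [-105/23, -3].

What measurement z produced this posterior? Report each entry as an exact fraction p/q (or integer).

z = [2]

x̄ = F·x = [-5, -8]
P̄ = F·P·Fᵀ + Q = [16 18; 18 41]
S = H·P̄·Hᵀ + R = [23]
K = P̄·Hᵀ·S⁻¹ = [2/23; 1]
x' − x̄ = [10/23, 5] = K·y
y = (KᵀK)⁻¹·Kᵀ·(x' − x̄) = [5]
z = y + H·x̄ = [5] + [-3] = [2]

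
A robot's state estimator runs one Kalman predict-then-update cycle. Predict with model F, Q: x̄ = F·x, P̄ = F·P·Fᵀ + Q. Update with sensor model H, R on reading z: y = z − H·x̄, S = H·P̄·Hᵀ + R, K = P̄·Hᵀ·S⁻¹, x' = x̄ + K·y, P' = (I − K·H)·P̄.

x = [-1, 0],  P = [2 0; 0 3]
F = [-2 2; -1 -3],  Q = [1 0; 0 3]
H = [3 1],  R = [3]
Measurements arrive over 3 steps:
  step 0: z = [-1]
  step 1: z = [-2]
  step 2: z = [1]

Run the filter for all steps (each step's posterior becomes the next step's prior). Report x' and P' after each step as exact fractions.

step 0: x̄ = F·x = [2, 1]
step 0: P̄ = F·P·Fᵀ + Q = [21 -14; -14 32]
step 0: y = z − H·x̄ = [-8]
step 0: S = H·P̄·Hᵀ + R = [140]
step 0: K = P̄·Hᵀ·S⁻¹ = [7/20; -1/14]
step 0: x' = x̄ + K·y = [-4/5, 11/7]
step 0: P' = (I − K·H)·P̄ = [77/20 -21/2; -21/2 219/7]
step 1: x̄ = F·x = [166/35, -137/35]
step 1: P̄ = F·P·Fᵀ + Q = [7894/35 -15541/70; -15541/70 31559/140]
step 1: y = z − H·x̄ = [-431/35]
step 1: S = H·P̄·Hᵀ + R = [129671/140]
step 1: K = P̄·Hᵀ·S⁻¹ = [63646/129671; -61687/129671]
step 1: x' = x̄ + K·y = [-168744/129671, 252062/129671]
step 1: P' = (I − K·H)·P̄ = [311987/129671 -745023/129671; -745023/129671 2050008/129671]
step 2: x̄ = F·x = [841612/129671, -587442/129671]
step 2: P̄ = F·P·Fᵀ + Q = [15537835/129671 -14656166/129671; -14656166/129671 14680934/129671]
step 2: y = z − H·x̄ = [-1807723/129671]
step 2: S = H·P̄·Hᵀ + R = [66973466/129671]
step 2: K = P̄·Hᵀ·S⁻¹ = [31957339/66973466; -14643782/33486733]
step 2: x' = x̄ + K·y = [-10830055/66973466, 52443400/33486733]
step 2: P' = (I − K·H)·P̄ = [149232659/66973466 -175912980/33486733; -175912980/33486733 483807594/33486733]

step 0: x' = [-4/5, 11/7], P' = [77/20 -21/2; -21/2 219/7]
step 1: x' = [-168744/129671, 252062/129671], P' = [311987/129671 -745023/129671; -745023/129671 2050008/129671]
step 2: x' = [-10830055/66973466, 52443400/33486733], P' = [149232659/66973466 -175912980/33486733; -175912980/33486733 483807594/33486733]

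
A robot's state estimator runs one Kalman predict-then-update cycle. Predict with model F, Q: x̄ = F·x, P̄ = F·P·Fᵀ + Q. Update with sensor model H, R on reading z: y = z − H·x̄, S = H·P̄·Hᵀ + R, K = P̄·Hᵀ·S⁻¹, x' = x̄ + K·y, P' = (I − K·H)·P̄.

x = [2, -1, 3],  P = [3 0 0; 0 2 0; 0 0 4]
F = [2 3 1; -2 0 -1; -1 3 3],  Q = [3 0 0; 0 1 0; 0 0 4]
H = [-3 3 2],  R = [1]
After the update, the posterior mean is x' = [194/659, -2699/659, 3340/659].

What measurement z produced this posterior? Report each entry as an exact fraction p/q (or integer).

z = [-3]

x̄ = F·x = [4, -7, 4]
P̄ = F·P·Fᵀ + Q = [37 -16 24; -16 17 -6; 24 -6 61]
S = H·P̄·Hᵀ + R = [659]
K = P̄·Hᵀ·S⁻¹ = [-111/659; 87/659; 32/659]
x' − x̄ = [-2442/659, 1914/659, 704/659] = K·y
y = (KᵀK)⁻¹·Kᵀ·(x' − x̄) = [22]
z = y + H·x̄ = [22] + [-25] = [-3]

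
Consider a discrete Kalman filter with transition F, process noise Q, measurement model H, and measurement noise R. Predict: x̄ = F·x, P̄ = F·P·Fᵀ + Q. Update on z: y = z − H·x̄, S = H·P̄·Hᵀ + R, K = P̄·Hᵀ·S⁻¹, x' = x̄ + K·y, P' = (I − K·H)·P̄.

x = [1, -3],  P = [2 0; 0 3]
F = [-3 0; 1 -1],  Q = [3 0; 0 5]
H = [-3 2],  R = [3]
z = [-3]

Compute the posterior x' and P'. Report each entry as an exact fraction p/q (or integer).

x̄ = F·x = [-3, 4]
P̄ = F·P·Fᵀ + Q = [21 -6; -6 10]
y = z − H·x̄ = [-20]
S = H·P̄·Hᵀ + R = [304]
K = P̄·Hᵀ·S⁻¹ = [-75/304; 1/8]
x' = x̄ + K·y = [147/76, 3/2]
P' = (I − K·H)·P̄ = [759/304 27/8; 27/8 21/4]

x' = [147/76, 3/2]
P' = [759/304 27/8; 27/8 21/4]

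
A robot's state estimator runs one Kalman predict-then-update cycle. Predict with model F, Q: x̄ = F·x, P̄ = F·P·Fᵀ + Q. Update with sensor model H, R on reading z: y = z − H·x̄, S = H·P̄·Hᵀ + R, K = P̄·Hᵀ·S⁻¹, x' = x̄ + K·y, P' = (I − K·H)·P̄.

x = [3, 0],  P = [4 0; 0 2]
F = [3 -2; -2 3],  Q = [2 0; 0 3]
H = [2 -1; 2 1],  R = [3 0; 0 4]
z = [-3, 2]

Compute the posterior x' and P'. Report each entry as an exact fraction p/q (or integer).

x' = [-1801/8199, 18844/8199]
P' = [3394/8199 380/8199; 380/8199 11812/8199]

x̄ = F·x = [9, -6]
P̄ = F·P·Fᵀ + Q = [46 -36; -36 37]
y = z − H·x̄ = [-27, -10]
S = H·P̄·Hᵀ + R = [368 147; 147 81]
K = P̄·Hᵀ·S⁻¹ = [712/2733 1792/8199; -1228/2733 3143/8199]
x' = x̄ + K·y = [-1801/8199, 18844/8199]
P' = (I − K·H)·P̄ = [3394/8199 380/8199; 380/8199 11812/8199]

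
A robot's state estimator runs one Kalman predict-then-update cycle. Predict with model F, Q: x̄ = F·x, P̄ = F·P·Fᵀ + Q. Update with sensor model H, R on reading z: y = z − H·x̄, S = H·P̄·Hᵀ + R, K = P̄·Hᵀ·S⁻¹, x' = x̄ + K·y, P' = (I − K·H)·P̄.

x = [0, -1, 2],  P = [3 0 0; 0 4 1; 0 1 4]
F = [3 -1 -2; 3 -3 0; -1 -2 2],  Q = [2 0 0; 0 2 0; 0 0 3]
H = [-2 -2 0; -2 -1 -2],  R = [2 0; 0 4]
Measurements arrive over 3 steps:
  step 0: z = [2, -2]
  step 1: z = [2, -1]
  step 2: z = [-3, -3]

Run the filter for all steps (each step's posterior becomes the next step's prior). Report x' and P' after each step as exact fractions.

step 0: x' = [-11318/4911, 6184/4911, 4601/1637], P' = [115316/34377 -102184/34377 -26186/11459; -102184/34377 105992/34377 21370/11459; -26186/11459 21370/11459 28695/11459]
step 1: x' = [-989402952/478078103, 459976179/478078103, 1108048031/478078103], P' = [1147155542/478078103 -995163364/478078103 -757351596/478078103; -995163364/478078103 1075209032/478078103 584834710/478078103; -757351596/478078103 584834710/478078103 930503075/478078103]
step 2: x' = [-180245602048/330757919603, 631216079155/330757919603, 455065699408/330757919603], P' = [5476250010081/2315305437221 -4747793051352/2315305437221 -3604413830586/2315305437221; -4747793051352/2315305437221 5141848415272/2315305437221 2775174124650/2315305437221; -3604413830586/2315305437221 2775174124650/2315305437221 4455688025349/2315305437221]

step 0: x̄ = F·x = [-3, 3, 6]
step 0: P̄ = F·P·Fᵀ + Q = [53 45 -15; 45 65 9; -15 9 30]
step 0: y = z − H·x̄ = [2, 7]
step 0: S = H·P̄·Hᵀ + R = [834 588; 588 497]
step 0: K = P̄·Hᵀ·S⁻¹ = [-1876/4911 2389/11459; -544/4911 -2487/11459; 688/1637 -6597/11459]
step 0: x' = x̄ + K·y = [-11318/4911, 6184/4911, 4601/1637]
step 0: P' = (I − K·H)·P̄ = [115316/34377 -102184/34377 -26186/11459; -102184/34377 105992/34377 21370/11459; -26186/11459 21370/11459 28695/11459]
step 1: x̄ = F·x = [-67744/4911, -17502/1637, 8852/1637]
step 1: P̄ = F·P·Fᵀ + Q = [481310/4911 163716/1637 -22268/1637; 163716/1637 1299946/11459 -86484/11459; -22268/1637 -86484/11459 126457/11459]
step 1: y = z − H·x̄ = [-230678/4911, -139793/4911]
step 1: S = H·P̄·Hᵀ + R = [56649074/34377 38996252/34377; 38996252/34377 28004822/34377]
step 1: K = P̄·Hᵀ·S⁻¹ = [-151992178/478078103 53888868/478078103; -80045668/478078103 -63637931/478078103; 172516886/478078103 -232784417/478078103]
step 1: x' = x̄ + K·y = [-989402952/478078103, 459976179/478078103, 1108048031/478078103]
step 1: P' = (I − K·H)·P̄ = [1147155542/478078103 -995163364/478078103 -757351596/478078103; -995163364/478078103 1075209032/478078103 584834710/478078103; -757351596/478078103 584834710/478078103 930503075/478078103]
step 2: x̄ = F·x = [-5644281097/478078103, -4348137393/478078103, 2285546656/478078103]
step 2: P̄ = F·P·Fᵀ + Q = [33476315592/478078103 33545105178/478078103 -4926387390/478078103; 33545105178/478078103 38870377924/478078103 -2057840178/478078103; -4926387390/478078103 -2057840178/478078103 4974313527/478078103]
step 2: y = z − H·x̄ = [-21419071289/478078103, -12499840584/478078103]
step 2: S = H·P̄·Hᵀ + R = [558703771694/478078103 384979739012/478078103; 384979739012/478078103 281123167692/478078103]
step 2: K = P̄·Hᵀ·S⁻¹ = [-728456958729/2315305437221 502060346181/4630610874442; -394055363920/2315305437221 -299152640467/2315305437221; 829239705936/2315305437221 -1119430628544/2315305437221]
step 2: x' = x̄ + K·y = [-180245602048/330757919603, 631216079155/330757919603, 455065699408/330757919603]
step 2: P' = (I − K·H)·P̄ = [5476250010081/2315305437221 -4747793051352/2315305437221 -3604413830586/2315305437221; -4747793051352/2315305437221 5141848415272/2315305437221 2775174124650/2315305437221; -3604413830586/2315305437221 2775174124650/2315305437221 4455688025349/2315305437221]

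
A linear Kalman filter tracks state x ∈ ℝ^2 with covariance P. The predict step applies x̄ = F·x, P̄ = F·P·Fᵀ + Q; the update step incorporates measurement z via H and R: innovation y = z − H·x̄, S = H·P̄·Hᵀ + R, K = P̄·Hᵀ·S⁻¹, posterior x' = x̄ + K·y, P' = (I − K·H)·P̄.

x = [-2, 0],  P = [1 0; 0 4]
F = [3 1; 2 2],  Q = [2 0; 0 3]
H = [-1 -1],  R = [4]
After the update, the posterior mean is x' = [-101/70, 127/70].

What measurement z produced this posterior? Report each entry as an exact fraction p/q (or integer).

z = [-1]

x̄ = F·x = [-6, -4]
P̄ = F·P·Fᵀ + Q = [15 14; 14 23]
S = H·P̄·Hᵀ + R = [70]
K = P̄·Hᵀ·S⁻¹ = [-29/70; -37/70]
x' − x̄ = [319/70, 407/70] = K·y
y = (KᵀK)⁻¹·Kᵀ·(x' − x̄) = [-11]
z = y + H·x̄ = [-11] + [10] = [-1]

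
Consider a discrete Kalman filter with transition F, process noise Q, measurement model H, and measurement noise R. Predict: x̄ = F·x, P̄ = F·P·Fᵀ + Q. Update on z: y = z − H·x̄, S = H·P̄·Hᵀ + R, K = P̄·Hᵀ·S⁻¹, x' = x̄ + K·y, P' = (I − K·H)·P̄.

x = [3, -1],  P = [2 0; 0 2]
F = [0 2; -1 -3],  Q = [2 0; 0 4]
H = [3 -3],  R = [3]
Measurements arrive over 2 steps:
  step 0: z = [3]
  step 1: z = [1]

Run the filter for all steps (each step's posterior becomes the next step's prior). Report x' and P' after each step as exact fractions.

step 0: x' = [-152/175, -324/175], P' = [298/175 276/175; 276/175 312/175]
step 1: x' = [-6730/35899, -16866/35899], P' = [50498/35899 46476/35899; 46476/35899 54362/35899]

step 0: x̄ = F·x = [-2, 0]
step 0: P̄ = F·P·Fᵀ + Q = [10 -12; -12 24]
step 0: y = z − H·x̄ = [9]
step 0: S = H·P̄·Hᵀ + R = [525]
step 0: K = P̄·Hᵀ·S⁻¹ = [22/175; -36/175]
step 0: x' = x̄ + K·y = [-152/175, -324/175]
step 0: P' = (I − K·H)·P̄ = [298/175 276/175; 276/175 312/175]
step 1: x̄ = F·x = [-648/175, 1124/175]
step 1: P̄ = F·P·Fᵀ + Q = [1598/175 -2424/175; -2424/175 5462/175]
step 1: y = z − H·x̄ = [5491/175]
step 1: S = H·P̄·Hᵀ + R = [107697/175]
step 1: K = P̄·Hᵀ·S⁻¹ = [4022/35899; -7886/35899]
step 1: x' = x̄ + K·y = [-6730/35899, -16866/35899]
step 1: P' = (I − K·H)·P̄ = [50498/35899 46476/35899; 46476/35899 54362/35899]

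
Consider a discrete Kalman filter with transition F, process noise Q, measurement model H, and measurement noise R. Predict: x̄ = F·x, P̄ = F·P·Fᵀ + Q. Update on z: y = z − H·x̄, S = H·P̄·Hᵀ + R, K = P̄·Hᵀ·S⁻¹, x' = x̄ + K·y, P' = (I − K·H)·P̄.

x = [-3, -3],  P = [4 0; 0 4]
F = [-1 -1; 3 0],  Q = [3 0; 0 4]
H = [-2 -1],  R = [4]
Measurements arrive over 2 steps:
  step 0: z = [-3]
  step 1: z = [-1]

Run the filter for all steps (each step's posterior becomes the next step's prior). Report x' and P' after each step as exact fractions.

step 0: x̄ = F·x = [6, -9]
step 0: P̄ = F·P·Fᵀ + Q = [11 -12; -12 40]
step 0: y = z − H·x̄ = [0]
step 0: S = H·P̄·Hᵀ + R = [40]
step 0: K = P̄·Hᵀ·S⁻¹ = [-1/4; -2/5]
step 0: x' = x̄ + K·y = [6, -9]
step 0: P' = (I − K·H)·P̄ = [17/2 -16; -16 168/5]
step 1: x̄ = F·x = [3, 18]
step 1: P̄ = F·P·Fᵀ + Q = [131/10 45/2; 45/2 161/2]
step 1: y = z − H·x̄ = [23]
step 1: S = H·P̄·Hᵀ + R = [2269/10]
step 1: K = P̄·Hᵀ·S⁻¹ = [-487/2269; -1255/2269]
step 1: x' = x̄ + K·y = [-4394/2269, 11977/2269]
step 1: P' = (I − K·H)·P̄ = [6007/2269 -10066/2269; -10066/2269 25152/2269]

step 0: x' = [6, -9], P' = [17/2 -16; -16 168/5]
step 1: x' = [-4394/2269, 11977/2269], P' = [6007/2269 -10066/2269; -10066/2269 25152/2269]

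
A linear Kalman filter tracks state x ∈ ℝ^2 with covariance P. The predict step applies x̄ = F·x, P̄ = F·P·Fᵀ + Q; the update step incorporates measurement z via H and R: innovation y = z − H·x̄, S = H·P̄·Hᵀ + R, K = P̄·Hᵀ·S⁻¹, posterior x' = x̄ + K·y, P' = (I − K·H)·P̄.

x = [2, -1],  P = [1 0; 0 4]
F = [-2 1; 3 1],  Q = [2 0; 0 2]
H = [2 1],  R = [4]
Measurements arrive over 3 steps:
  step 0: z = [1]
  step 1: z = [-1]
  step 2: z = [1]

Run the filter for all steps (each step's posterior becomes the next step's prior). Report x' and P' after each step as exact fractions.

step 0: x̄ = F·x = [-5, 5]
step 0: P̄ = F·P·Fᵀ + Q = [10 -2; -2 15]
step 0: y = z − H·x̄ = [6]
step 0: S = H·P̄·Hᵀ + R = [51]
step 0: K = P̄·Hᵀ·S⁻¹ = [6/17; 11/51]
step 0: x' = x̄ + K·y = [-49/17, 107/17]
step 0: P' = (I − K·H)·P̄ = [62/17 -100/17; -100/17 644/51]
step 1: x̄ = F·x = [205/17, -40/17]
step 1: P̄ = F·P·Fᵀ + Q = [2690/51 -772/51; -772/51 620/51]
step 1: y = z − H·x̄ = [-387/17]
step 1: S = H·P̄·Hᵀ + R = [2832/17]
step 1: K = P̄·Hᵀ·S⁻¹ = [32/59; -77/708]
step 1: x' = x̄ + K·y = [-17/59, 29/236]
step 1: P' = (I − K·H)·P̄ = [662/177 -940/177; -940/177 601/59]
step 2: x̄ = F·x = [165/236, -175/236]
step 2: P̄ = F·P·Fᵀ + Q = [2855/59 -3109/177; -3109/177 825/59]
step 2: y = z − H·x̄ = [81/236]
step 2: S = H·P̄·Hᵀ + R = [25007/177]
step 2: K = P̄·Hᵀ·S⁻¹ = [14021/25007; -3743/25007]
step 2: x' = x̄ + K·y = [22296/25007, -19828/25007]
step 2: P' = (I − K·H)·P̄ = [298246/75021 -428240/75021; -428240/75021 811564/75021]

step 0: x' = [-49/17, 107/17], P' = [62/17 -100/17; -100/17 644/51]
step 1: x' = [-17/59, 29/236], P' = [662/177 -940/177; -940/177 601/59]
step 2: x' = [22296/25007, -19828/25007], P' = [298246/75021 -428240/75021; -428240/75021 811564/75021]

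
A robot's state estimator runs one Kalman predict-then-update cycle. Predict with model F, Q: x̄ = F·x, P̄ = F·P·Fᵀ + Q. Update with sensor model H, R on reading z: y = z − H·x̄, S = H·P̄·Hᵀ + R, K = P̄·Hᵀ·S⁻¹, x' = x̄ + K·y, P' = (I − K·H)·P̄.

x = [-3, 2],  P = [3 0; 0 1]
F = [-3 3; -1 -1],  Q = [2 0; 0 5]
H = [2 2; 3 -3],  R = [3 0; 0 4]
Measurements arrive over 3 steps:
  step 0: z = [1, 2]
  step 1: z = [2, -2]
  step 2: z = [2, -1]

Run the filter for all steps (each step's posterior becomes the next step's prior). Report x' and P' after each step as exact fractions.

step 0: x' = [31787/45965, -4411/45965], P' = [13614/45965 3438/45965; 3438/45965 13266/45965]
step 1: x' = [1016058/35447147, 182073140/248130029], P' = [10046222/35447147 2452486/35447147; 2452486/35447147 70222934/248130029]
step 2: x' = [530698649240/1319222132669, 116245302549/188460304667], P' = [373651198274/1319222132669 13018714726/188460304667; 13018714726/188460304667 53315941850/188460304667]

step 0: x̄ = F·x = [15, 1]
step 0: P̄ = F·P·Fᵀ + Q = [38 6; 6 9]
step 0: y = z − H·x̄ = [-31, -40]
step 0: S = H·P̄·Hᵀ + R = [239 174; 174 319]
step 0: K = P̄·Hᵀ·S⁻¹ = [392/1585 7632/45965; 384/1585 -7371/45965]
step 0: x' = x̄ + K·y = [31787/45965, -4411/45965]
step 0: P' = (I − K·H)·P̄ = [13614/45965 3438/45965; 3438/45965 13266/45965]
step 1: x̄ = F·x = [-108594/45965, -944/1585]
step 1: P̄ = F·P·Fᵀ + Q = [271966/45965 36/1585; 36/1585 9089/1585]
step 1: y = z − H·x̄ = [72774/9193, 151724/45965]
step 1: S = H·P̄·Hᵀ + R = [457687/9193 10062/9193; 10062/9193 4984991/45965]
step 1: K = P̄·Hᵀ·S⁻¹ = [8332472/35447147 5695302/35447147; 58260224/248130029 -39791649/248130029]
step 1: x' = x̄ + K·y = [1016058/35447147, 182073140/248130029]
step 1: P' = (I − K·H)·P̄ = [10046222/35447147 2452486/35447147; 2452486/35447147 70222934/248130029]
step 2: x̄ = F·x = [524882202/248130029, -189185546/248130029]
step 2: P̄ = F·P·Fᵀ + Q = [1452165214/248130029 301860/248130029; 301860/248130029 1415531437/248130029]
step 2: y = z − H·x̄ = [-175133254/248130029, -2390333273/248130029]
step 2: S = H·P̄·Hᵀ + R = [12217591571/248130029 219802662/248130029; 219802662/248130029 26796356495/248130029]
step 2: K = P̄·Hᵀ·S⁻¹ = [309854800904/1319222132669 211890146394/1319222132669; 44223104384/188460304667 -30222920343/188460304667]
step 2: x' = x̄ + K·y = [530698649240/1319222132669, 116245302549/188460304667]
step 2: P' = (I − K·H)·P̄ = [373651198274/1319222132669 13018714726/188460304667; 13018714726/188460304667 53315941850/188460304667]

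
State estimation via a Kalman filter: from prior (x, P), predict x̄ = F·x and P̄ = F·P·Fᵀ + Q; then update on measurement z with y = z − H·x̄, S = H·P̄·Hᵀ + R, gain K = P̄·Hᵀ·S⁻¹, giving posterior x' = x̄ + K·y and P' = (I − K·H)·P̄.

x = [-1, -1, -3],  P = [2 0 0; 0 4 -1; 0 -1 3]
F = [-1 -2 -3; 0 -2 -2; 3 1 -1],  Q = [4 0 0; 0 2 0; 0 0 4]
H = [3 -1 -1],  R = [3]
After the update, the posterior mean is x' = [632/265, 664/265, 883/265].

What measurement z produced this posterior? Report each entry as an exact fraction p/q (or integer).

x̄ = F·x = [12, 8, -1]
P̄ = F·P·Fᵀ + Q = [37 24 -4; 24 22 -2; -4 -2 31]
S = H·P̄·Hᵀ + R = [265]
K = P̄·Hᵀ·S⁻¹ = [91/265; 52/265; -41/265]
x' − x̄ = [-2548/265, -1456/265, 1148/265] = K·y
y = (KᵀK)⁻¹·Kᵀ·(x' − x̄) = [-28]
z = y + H·x̄ = [-28] + [29] = [1]

z = [1]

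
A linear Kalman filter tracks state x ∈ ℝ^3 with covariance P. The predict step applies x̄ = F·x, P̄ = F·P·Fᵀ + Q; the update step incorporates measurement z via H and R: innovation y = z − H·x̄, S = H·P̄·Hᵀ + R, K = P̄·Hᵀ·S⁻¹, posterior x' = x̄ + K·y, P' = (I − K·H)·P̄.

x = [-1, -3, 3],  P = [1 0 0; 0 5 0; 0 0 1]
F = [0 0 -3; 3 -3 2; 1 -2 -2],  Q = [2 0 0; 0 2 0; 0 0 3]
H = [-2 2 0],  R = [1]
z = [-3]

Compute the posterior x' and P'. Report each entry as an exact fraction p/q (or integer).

x' = [-163/37, -216/37, -267/37]
P' = [2507/333 830/111 3562/333; 830/111 284/37 1195/111; 3562/333 1195/111 7208/333]

x̄ = F·x = [-9, 12, -1]
P̄ = F·P·Fᵀ + Q = [11 -6 6; -6 60 29; 6 29 28]
y = z − H·x̄ = [-45]
S = H·P̄·Hᵀ + R = [333]
K = P̄·Hᵀ·S⁻¹ = [-34/333; 44/111; 46/333]
x' = x̄ + K·y = [-163/37, -216/37, -267/37]
P' = (I − K·H)·P̄ = [2507/333 830/111 3562/333; 830/111 284/37 1195/111; 3562/333 1195/111 7208/333]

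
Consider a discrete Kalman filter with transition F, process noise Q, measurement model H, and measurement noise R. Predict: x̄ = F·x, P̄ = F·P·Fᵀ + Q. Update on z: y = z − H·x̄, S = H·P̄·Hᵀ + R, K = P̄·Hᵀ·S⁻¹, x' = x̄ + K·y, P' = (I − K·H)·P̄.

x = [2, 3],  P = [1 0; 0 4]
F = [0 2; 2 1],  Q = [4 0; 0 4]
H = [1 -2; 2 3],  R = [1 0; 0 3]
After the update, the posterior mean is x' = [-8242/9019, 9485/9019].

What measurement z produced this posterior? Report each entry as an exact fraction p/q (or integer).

x̄ = F·x = [6, 7]
P̄ = F·P·Fᵀ + Q = [20 8; 8 12]
S = H·P̄·Hᵀ + R = [37 -40; -40 287]
K = P̄·Hᵀ·S⁻¹ = [3708/9019 2528/9019; -2512/9019 1284/9019]
x' − x̄ = [-62356/9019, -53648/9019] = K·y
y = (KᵀK)⁻¹·Kᵀ·(x' − x̄) = [5, -32]
z = y + H·x̄ = [5, -32] + [-8, 33] = [-3, 1]

z = [-3, 1]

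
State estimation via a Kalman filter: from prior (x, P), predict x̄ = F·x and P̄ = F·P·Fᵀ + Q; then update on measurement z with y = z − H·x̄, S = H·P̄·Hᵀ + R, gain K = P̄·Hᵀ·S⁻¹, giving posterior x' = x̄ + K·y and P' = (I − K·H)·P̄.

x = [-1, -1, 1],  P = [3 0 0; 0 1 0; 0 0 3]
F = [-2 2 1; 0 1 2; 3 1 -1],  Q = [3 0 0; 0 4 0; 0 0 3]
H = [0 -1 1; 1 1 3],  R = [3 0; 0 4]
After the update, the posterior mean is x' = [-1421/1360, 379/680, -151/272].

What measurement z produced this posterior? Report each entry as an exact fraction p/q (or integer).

x̄ = F·x = [1, 1, -5]
P̄ = F·P·Fᵀ + Q = [22 8 -19; 8 17 -5; -19 -5 34]
S = H·P̄·Hᵀ + R = [64 68; 68 221]
K = P̄·Hᵀ·S⁻¹ = [-243/560 27/2380; -163/280 267/1190; 39/112 117/476]
x' − x̄ = [-2781/1360, -301/680, 1209/272] = K·y
y = (KᵀK)⁻¹·Kᵀ·(x' − x̄) = [5, 11]
z = y + H·x̄ = [5, 11] + [-6, -13] = [-1, -2]

z = [-1, -2]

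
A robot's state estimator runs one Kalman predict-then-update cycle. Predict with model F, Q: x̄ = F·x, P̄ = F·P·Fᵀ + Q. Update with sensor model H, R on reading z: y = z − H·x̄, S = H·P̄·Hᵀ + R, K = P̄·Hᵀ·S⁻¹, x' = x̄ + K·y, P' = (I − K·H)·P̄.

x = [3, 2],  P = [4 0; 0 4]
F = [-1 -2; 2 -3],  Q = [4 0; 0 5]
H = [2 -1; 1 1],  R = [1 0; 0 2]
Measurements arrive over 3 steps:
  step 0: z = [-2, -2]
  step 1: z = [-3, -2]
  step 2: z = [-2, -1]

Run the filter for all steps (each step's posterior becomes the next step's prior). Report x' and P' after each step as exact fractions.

step 0: x' = [-14427/10301, -6907/10301], P' = [3384/10301 3368/10301; 3368/10301 10122/10301]
step 1: x' = [-13577553/8678419, -3714529/8678419], P' = [2772860/8678419 2676956/8678419; 2676956/8678419 7958738/8678419]
step 2: x' = [-1313686531/1392495973, -278908800/1392495973], P' = [2220082496/6962479865 2139083376/6962479865; 2139083376/6962479865 6368049026/6962479865]

step 0: x̄ = F·x = [-7, 0]
step 0: P̄ = F·P·Fᵀ + Q = [24 16; 16 57]
step 0: y = z − H·x̄ = [12, 5]
step 0: S = H·P̄·Hᵀ + R = [90 7; 7 115]
step 0: K = P̄·Hᵀ·S⁻¹ = [3400/10301 3376/10301; -3386/10301 6745/10301]
step 0: x' = x̄ + K·y = [-14427/10301, -6907/10301]
step 0: P' = (I − K·H)·P̄ = [3384/10301 3368/10301; 3368/10301 10122/10301]
step 1: x̄ = F·x = [28241/10301, -8133/10301]
step 1: P̄ = F·P·Fᵀ + Q = [98548/10301 50596/10301; 50596/10301 115723/10301]
step 1: y = z − H·x̄ = [-95518/10301, -40710/10301]
step 1: S = H·P̄·Hᵀ + R = [317832/10301 131969/10301; 131969/10301 336065/10301]
step 1: K = P̄·Hᵀ·S⁻¹ = [2868764/8678419 2724908/8678419; -2604826/8678419 5317847/8678419]
step 1: x' = x̄ + K·y = [-13577553/8678419, -3714529/8678419]
step 1: P' = (I − K·H)·P̄ = [2772860/8678419 2676956/8678419; 2676956/8678419 7958738/8678419]
step 2: x̄ = F·x = [21006611/8678419, -16011519/8678419]
step 2: P̄ = F·P·Fᵀ + Q = [80029312/8678419 39529752/8678419; 39529752/8678419 93988705/8678419]
step 2: y = z − H·x̄ = [-75381579/8678419, -441081/279949]
step 2: S = H·P̄·Hᵀ + R = [264665364/8678419 3406441/279949; 3406441/279949 8723689/279949]
step 2: K = P̄·Hᵀ·S⁻¹ = [2301081616/6962479865 2179582936/6962479865; -2089882274/6962479865 4253566201/6962479865]
step 2: x' = x̄ + K·y = [-1313686531/1392495973, -278908800/1392495973]
step 2: P' = (I − K·H)·P̄ = [2220082496/6962479865 2139083376/6962479865; 2139083376/6962479865 6368049026/6962479865]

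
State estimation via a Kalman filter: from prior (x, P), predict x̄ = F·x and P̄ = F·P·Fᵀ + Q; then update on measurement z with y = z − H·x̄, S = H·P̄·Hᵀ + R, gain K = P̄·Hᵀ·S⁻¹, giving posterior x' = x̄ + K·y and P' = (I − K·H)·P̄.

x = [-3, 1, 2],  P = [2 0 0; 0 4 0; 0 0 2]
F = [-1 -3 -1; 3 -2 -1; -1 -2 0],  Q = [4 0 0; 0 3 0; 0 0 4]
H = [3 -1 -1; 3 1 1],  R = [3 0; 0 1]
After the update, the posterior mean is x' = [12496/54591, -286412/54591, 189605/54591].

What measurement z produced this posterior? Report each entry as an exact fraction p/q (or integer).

z = [2, -1]

x̄ = F·x = [-2, -13, 1]
P̄ = F·P·Fᵀ + Q = [44 20 26; 20 39 10; 26 10 22]
S = H·P̄·Hᵀ + R = [204 315; 315 754]
K = P̄·Hᵀ·S⁻¹ = [8774/54591 3074/18197; -26041/54591 6257/18197; 34/54591 2650/18197]
x' − x̄ = [121678/54591, 423271/54591, 135014/54591] = K·y
y = (KᵀK)⁻¹·Kᵀ·(x' − x̄) = [-4, 17]
z = y + H·x̄ = [-4, 17] + [6, -18] = [2, -1]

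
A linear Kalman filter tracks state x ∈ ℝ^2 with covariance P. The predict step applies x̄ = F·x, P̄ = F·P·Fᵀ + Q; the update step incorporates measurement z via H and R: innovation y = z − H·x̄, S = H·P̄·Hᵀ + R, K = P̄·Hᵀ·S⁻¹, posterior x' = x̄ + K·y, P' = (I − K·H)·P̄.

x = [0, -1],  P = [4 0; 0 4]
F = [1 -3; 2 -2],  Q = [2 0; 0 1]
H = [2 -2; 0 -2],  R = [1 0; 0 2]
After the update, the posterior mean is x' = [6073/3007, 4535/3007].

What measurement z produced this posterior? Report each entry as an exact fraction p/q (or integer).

x̄ = F·x = [3, 2]
P̄ = F·P·Fᵀ + Q = [42 32; 32 33]
S = H·P̄·Hᵀ + R = [45 4; 4 134]
K = P̄·Hᵀ·S⁻¹ = [1468/3007 -1480/3007; -2/3007 -1481/3007]
x' − x̄ = [-2948/3007, -1479/3007] = K·y
y = (KᵀK)⁻¹·Kᵀ·(x' − x̄) = [-1, 1]
z = y + H·x̄ = [-1, 1] + [2, -4] = [1, -3]

z = [1, -3]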